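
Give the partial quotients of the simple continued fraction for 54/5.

Run the Euclidean algorithm on 54 and 5; the successive quotients are the partial quotients a_0, a_1, ... (each step inverts the fractional part left over by the previous one):
  54 = 10*5 + 4, so a_0 = 10.
  5 = 1*4 + 1, so a_1 = 1.
  4 = 4*1 + 0, so a_2 = 4.
The remainder reaches 0 after 3 divisions, so the expansion has 3 partial quotients, read off in order.

[10; 1, 4]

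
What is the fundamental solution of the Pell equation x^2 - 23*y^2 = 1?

First expand sqrt(23) as a continued fraction. With x_i = (sqrt(23) + m_i)/d_i and (m_0, d_0) = (0, 1): a_0 = floor(sqrt(23)) = 4, since 4^2 = 16 <= 23 < 25 = 5^2.
Iterate m_{i+1} = d_i*a_i - m_i, d_{i+1} = (23 - m_{i+1}^2)/d_i, a_{i+1} = floor((a_0 + m_{i+1})/d_{i+1}):
  m_1 = 1*4 - 0 = 4, d_1 = (23 - 4^2)/1 = 7/1 = 7, a_1 = floor((4 + 4)/7) = 1.
  m_2 = 7*1 - 4 = 3, d_2 = (23 - 3^2)/7 = 14/7 = 2, a_2 = floor((4 + 3)/2) = 3.
  m_3 = 2*3 - 3 = 3, d_3 = (23 - 3^2)/2 = 14/2 = 7, a_3 = floor((4 + 3)/7) = 1.
  m_4 = 7*1 - 3 = 4, d_4 = (23 - 4^2)/7 = 7/7 = 1, a_4 = floor((4 + 4)/1) = 8.
  m_5 = 1*8 - 4 = 4, d_5 = (23 - 4^2)/1 = 7/1 = 7: (m_5, d_5) = (m_1, d_1) = (4, 7), so from here the quotients repeat a_1, ..., a_4; the period length is 4.
So sqrt(23) = [4; (1, 3, 1, 8)] with period length k = 4.
k is even, so the fundamental solution of x^2 - 23y^2 = 1 is (p_{k-1}, q_{k-1}) = (p_3, q_3); compute convergents through index 3.
Convergents (p_i = a_i*p_{i-1} + p_{i-2}, q_i = a_i*q_{i-1} + q_{i-2} with p_{-2}=0, p_{-1}=1, q_{-2}=1, q_{-1}=0):
  i=0: a_0=4, p_0 = 4*1 + 0 = 4, q_0 = 4*0 + 1 = 1.
  i=1: a_1=1, p_1 = 1*4 + 1 = 5, q_1 = 1*1 + 0 = 1.
  i=2: a_2=3, p_2 = 3*5 + 4 = 19, q_2 = 3*1 + 1 = 4.
  i=3: a_3=1, p_3 = 1*19 + 5 = 24, q_3 = 1*4 + 1 = 5.
Check: 24^2 - 23*5^2 = 576 - 575 = 1, so (x, y) = (24, 5) solves the equation, and by the theorem it is the least positive solution.

(x, y) = (24, 5)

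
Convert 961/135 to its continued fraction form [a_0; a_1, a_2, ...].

[7; 8, 2, 3, 2]

Run the Euclidean algorithm on 961 and 135; the successive quotients are the partial quotients a_0, a_1, ... (each step inverts the fractional part left over by the previous one):
  961 = 7*135 + 16, so a_0 = 7.
  135 = 8*16 + 7, so a_1 = 8.
  16 = 2*7 + 2, so a_2 = 2.
  7 = 3*2 + 1, so a_3 = 3.
  2 = 2*1 + 0, so a_4 = 2.
The remainder reaches 0 after 5 divisions, so the expansion has 5 partial quotients, read off in order.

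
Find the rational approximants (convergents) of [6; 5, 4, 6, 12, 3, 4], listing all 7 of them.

Using the convergent recurrence p_i = a_i*p_{i-1} + p_{i-2}, q_i = a_i*q_{i-1} + q_{i-2} with p_{-2}=0, p_{-1}=1, q_{-2}=1, q_{-1}=0:
  i=0: a_0=6, p_0 = 6*1 + 0 = 6, q_0 = 6*0 + 1 = 1.
  i=1: a_1=5, p_1 = 5*6 + 1 = 31, q_1 = 5*1 + 0 = 5.
  i=2: a_2=4, p_2 = 4*31 + 6 = 130, q_2 = 4*5 + 1 = 21.
  i=3: a_3=6, p_3 = 6*130 + 31 = 811, q_3 = 6*21 + 5 = 131.
  i=4: a_4=12, p_4 = 12*811 + 130 = 9862, q_4 = 12*131 + 21 = 1593.
  i=5: a_5=3, p_5 = 3*9862 + 811 = 30397, q_5 = 3*1593 + 131 = 4910.
  i=6: a_6=4, p_6 = 4*30397 + 9862 = 131450, q_6 = 4*4910 + 1593 = 21233.

6/1, 31/5, 130/21, 811/131, 9862/1593, 30397/4910, 131450/21233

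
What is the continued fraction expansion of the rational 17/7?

Run the Euclidean algorithm on 17 and 7; the successive quotients are the partial quotients a_0, a_1, ... (each step inverts the fractional part left over by the previous one):
  17 = 2*7 + 3, so a_0 = 2.
  7 = 2*3 + 1, so a_1 = 2.
  3 = 3*1 + 0, so a_2 = 3.
The remainder reaches 0 after 3 divisions, so the expansion has 3 partial quotients, read off in order.

[2; 2, 3]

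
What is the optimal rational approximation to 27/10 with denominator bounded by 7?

Expand x = 27/10 as a continued fraction with the Euclidean algorithm:
  27 = 2*10 + 7, so a_0 = 2.
  10 = 1*7 + 3, so a_1 = 1.
  7 = 2*3 + 1, so a_2 = 2.
  3 = 3*1 + 0, so a_3 = 3.
so x = [2; 1, 2, 3].
Convergents (p_i = a_i*p_{i-1} + p_{i-2}, q_i = a_i*q_{i-1} + q_{i-2} with p_{-2}=0, p_{-1}=1, q_{-2}=1, q_{-1}=0), until the denominator exceeds 7:
  i=0: a_0=2, p_0 = 2*1 + 0 = 2, q_0 = 2*0 + 1 = 1.
  i=1: a_1=1, p_1 = 1*2 + 1 = 3, q_1 = 1*1 + 0 = 1.
  i=2: a_2=2, p_2 = 2*3 + 2 = 8, q_2 = 2*1 + 1 = 3.
  i=3: a_3=3, p_3 = 3*8 + 3 = 27, q_3 = 3*3 + 1 = 10.
q_3 = 10 > 7, so the last convergent with denominator <= 7 is p_2/q_2 = 8/3.
The closest fraction with denominator <= 7 is either p_2/q_2 or the intermediate fraction (k*p_2 + p_1)/(k*q_2 + q_1) with the largest k >= 1 whose denominator stays <= 7; these approach x as k grows, and every other convergent or intermediate fraction in range is farther away.
Largest k: floor((7 - q_1)/q_2) = floor((7 - 1)/3) = 2.
That gives (2*8 + 3)/(2*3 + 1) = 19/7.
Compare the errors: |x - 8/3| = |27*3 - 8*10|/(10*3) = 1/30, and |x - 19/7| = |27*7 - 19*10|/(10*7) = 1/70.
Cross-multiplying, 1*30 = 30 < 70 = 1*70, so 1/70 is smaller: the intermediate fraction 19/7 is closer to x than 8/3.

19/7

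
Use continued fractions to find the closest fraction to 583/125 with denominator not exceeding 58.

Expand x = 583/125 as a continued fraction with the Euclidean algorithm:
  583 = 4*125 + 83, so a_0 = 4.
  125 = 1*83 + 42, so a_1 = 1.
  83 = 1*42 + 41, so a_2 = 1.
  42 = 1*41 + 1, so a_3 = 1.
  41 = 41*1 + 0, so a_4 = 41.
so x = [4; 1, 1, 1, 41].
Convergents (p_i = a_i*p_{i-1} + p_{i-2}, q_i = a_i*q_{i-1} + q_{i-2} with p_{-2}=0, p_{-1}=1, q_{-2}=1, q_{-1}=0), until the denominator exceeds 58:
  i=0: a_0=4, p_0 = 4*1 + 0 = 4, q_0 = 4*0 + 1 = 1.
  i=1: a_1=1, p_1 = 1*4 + 1 = 5, q_1 = 1*1 + 0 = 1.
  i=2: a_2=1, p_2 = 1*5 + 4 = 9, q_2 = 1*1 + 1 = 2.
  i=3: a_3=1, p_3 = 1*9 + 5 = 14, q_3 = 1*2 + 1 = 3.
  i=4: a_4=41, p_4 = 41*14 + 9 = 583, q_4 = 41*3 + 2 = 125.
q_4 = 125 > 58, so the last convergent with denominator <= 58 is p_3/q_3 = 14/3.
The closest fraction with denominator <= 58 is either p_3/q_3 or the intermediate fraction (k*p_3 + p_2)/(k*q_3 + q_2) with the largest k >= 1 whose denominator stays <= 58; these approach x as k grows, and every other convergent or intermediate fraction in range is farther away.
Largest k: floor((58 - q_2)/q_3) = floor((58 - 2)/3) = 18.
That gives (18*14 + 9)/(18*3 + 2) = 261/56.
Compare the errors: |x - 14/3| = |583*3 - 14*125|/(125*3) = 1/375, and |x - 261/56| = |583*56 - 261*125|/(125*56) = 23/7000.
Cross-multiplying, 1*7000 = 7000 < 8625 = 23*375, so 1/375 is smaller: the convergent 14/3 is closer to x than 261/56.

14/3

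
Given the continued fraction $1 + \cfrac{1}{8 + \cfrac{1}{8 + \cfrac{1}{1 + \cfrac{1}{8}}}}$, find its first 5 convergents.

Using the convergent recurrence p_i = a_i*p_{i-1} + p_{i-2}, q_i = a_i*q_{i-1} + q_{i-2} with p_{-2}=0, p_{-1}=1, q_{-2}=1, q_{-1}=0:
  i=0: a_0=1, p_0 = 1*1 + 0 = 1, q_0 = 1*0 + 1 = 1.
  i=1: a_1=8, p_1 = 8*1 + 1 = 9, q_1 = 8*1 + 0 = 8.
  i=2: a_2=8, p_2 = 8*9 + 1 = 73, q_2 = 8*8 + 1 = 65.
  i=3: a_3=1, p_3 = 1*73 + 9 = 82, q_3 = 1*65 + 8 = 73.
  i=4: a_4=8, p_4 = 8*82 + 73 = 729, q_4 = 8*73 + 65 = 649.

1/1, 9/8, 73/65, 82/73, 729/649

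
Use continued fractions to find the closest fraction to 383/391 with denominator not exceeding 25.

Expand x = 383/391 as a continued fraction with the Euclidean algorithm:
  383 = 0*391 + 383, so a_0 = 0.
  391 = 1*383 + 8, so a_1 = 1.
  383 = 47*8 + 7, so a_2 = 47.
  8 = 1*7 + 1, so a_3 = 1.
  7 = 7*1 + 0, so a_4 = 7.
so x = [0; 1, 47, 1, 7].
Convergents (p_i = a_i*p_{i-1} + p_{i-2}, q_i = a_i*q_{i-1} + q_{i-2} with p_{-2}=0, p_{-1}=1, q_{-2}=1, q_{-1}=0), until the denominator exceeds 25:
  i=0: a_0=0, p_0 = 0*1 + 0 = 0, q_0 = 0*0 + 1 = 1.
  i=1: a_1=1, p_1 = 1*0 + 1 = 1, q_1 = 1*1 + 0 = 1.
  i=2: a_2=47, p_2 = 47*1 + 0 = 47, q_2 = 47*1 + 1 = 48.
q_2 = 48 > 25, so the last convergent with denominator <= 25 is p_1/q_1 = 1/1.
The closest fraction with denominator <= 25 is either p_1/q_1 or the intermediate fraction (k*p_1 + p_0)/(k*q_1 + q_0) with the largest k >= 1 whose denominator stays <= 25; these approach x as k grows, and every other convergent or intermediate fraction in range is farther away.
Largest k: floor((25 - q_0)/q_1) = floor((25 - 1)/1) = 24.
That gives (24*1 + 0)/(24*1 + 1) = 24/25.
Compare the errors: |x - 1/1| = |383*1 - 1*391|/(391*1) = 8/391, and |x - 24/25| = |383*25 - 24*391|/(391*25) = 191/9775.
Cross-multiplying, 191*391 = 74681 < 78200 = 8*9775, so 191/9775 is smaller: the intermediate fraction 24/25 is closer to x than 1/1.

24/25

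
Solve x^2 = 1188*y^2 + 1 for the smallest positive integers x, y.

First expand sqrt(1188) as a continued fraction. With x_i = (sqrt(1188) + m_i)/d_i and (m_0, d_0) = (0, 1): a_0 = floor(sqrt(1188)) = 34, since 34^2 = 1156 <= 1188 < 1225 = 35^2.
Iterate m_{i+1} = d_i*a_i - m_i, d_{i+1} = (1188 - m_{i+1}^2)/d_i, a_{i+1} = floor((a_0 + m_{i+1})/d_{i+1}):
  m_1 = 1*34 - 0 = 34, d_1 = (1188 - 34^2)/1 = 32/1 = 32, a_1 = floor((34 + 34)/32) = 2.
  m_2 = 32*2 - 34 = 30, d_2 = (1188 - 30^2)/32 = 288/32 = 9, a_2 = floor((34 + 30)/9) = 7.
  m_3 = 9*7 - 30 = 33, d_3 = (1188 - 33^2)/9 = 99/9 = 11, a_3 = floor((34 + 33)/11) = 6.
  m_4 = 11*6 - 33 = 33, d_4 = (1188 - 33^2)/11 = 99/11 = 9, a_4 = floor((34 + 33)/9) = 7.
  m_5 = 9*7 - 33 = 30, d_5 = (1188 - 30^2)/9 = 288/9 = 32, a_5 = floor((34 + 30)/32) = 2.
  m_6 = 32*2 - 30 = 34, d_6 = (1188 - 34^2)/32 = 32/32 = 1, a_6 = floor((34 + 34)/1) = 68.
  m_7 = 1*68 - 34 = 34, d_7 = (1188 - 34^2)/1 = 32/1 = 32: (m_7, d_7) = (m_1, d_1) = (34, 32), so from here the quotients repeat a_1, ..., a_6; the period length is 6.
So sqrt(1188) = [34; (2, 7, 6, 7, 2, 68)] with period length k = 6.
k is even, so the fundamental solution of x^2 - 1188y^2 = 1 is (p_{k-1}, q_{k-1}) = (p_5, q_5); compute convergents through index 5.
Convergents (p_i = a_i*p_{i-1} + p_{i-2}, q_i = a_i*q_{i-1} + q_{i-2} with p_{-2}=0, p_{-1}=1, q_{-2}=1, q_{-1}=0):
  i=0: a_0=34, p_0 = 34*1 + 0 = 34, q_0 = 34*0 + 1 = 1.
  i=1: a_1=2, p_1 = 2*34 + 1 = 69, q_1 = 2*1 + 0 = 2.
  i=2: a_2=7, p_2 = 7*69 + 34 = 517, q_2 = 7*2 + 1 = 15.
  i=3: a_3=6, p_3 = 6*517 + 69 = 3171, q_3 = 6*15 + 2 = 92.
  i=4: a_4=7, p_4 = 7*3171 + 517 = 22714, q_4 = 7*92 + 15 = 659.
  i=5: a_5=2, p_5 = 2*22714 + 3171 = 48599, q_5 = 2*659 + 92 = 1410.
Check: 48599^2 - 1188*1410^2 = 2361862801 - 2361862800 = 1, so (x, y) = (48599, 1410) solves the equation, and by the theorem it is the least positive solution.

(x, y) = (48599, 1410)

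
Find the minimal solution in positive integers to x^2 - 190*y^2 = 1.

First expand sqrt(190) as a continued fraction. With x_i = (sqrt(190) + m_i)/d_i and (m_0, d_0) = (0, 1): a_0 = floor(sqrt(190)) = 13, since 13^2 = 169 <= 190 < 196 = 14^2.
Iterate m_{i+1} = d_i*a_i - m_i, d_{i+1} = (190 - m_{i+1}^2)/d_i, a_{i+1} = floor((a_0 + m_{i+1})/d_{i+1}):
  m_1 = 1*13 - 0 = 13, d_1 = (190 - 13^2)/1 = 21/1 = 21, a_1 = floor((13 + 13)/21) = 1.
  m_2 = 21*1 - 13 = 8, d_2 = (190 - 8^2)/21 = 126/21 = 6, a_2 = floor((13 + 8)/6) = 3.
  m_3 = 6*3 - 8 = 10, d_3 = (190 - 10^2)/6 = 90/6 = 15, a_3 = floor((13 + 10)/15) = 1.
  m_4 = 15*1 - 10 = 5, d_4 = (190 - 5^2)/15 = 165/15 = 11, a_4 = floor((13 + 5)/11) = 1.
  m_5 = 11*1 - 5 = 6, d_5 = (190 - 6^2)/11 = 154/11 = 14, a_5 = floor((13 + 6)/14) = 1.
  m_6 = 14*1 - 6 = 8, d_6 = (190 - 8^2)/14 = 126/14 = 9, a_6 = floor((13 + 8)/9) = 2.
  m_7 = 9*2 - 8 = 10, d_7 = (190 - 10^2)/9 = 90/9 = 10, a_7 = floor((13 + 10)/10) = 2.
  m_8 = 10*2 - 10 = 10, d_8 = (190 - 10^2)/10 = 90/10 = 9, a_8 = floor((13 + 10)/9) = 2.
  m_9 = 9*2 - 10 = 8, d_9 = (190 - 8^2)/9 = 126/9 = 14, a_9 = floor((13 + 8)/14) = 1.
  m_10 = 14*1 - 8 = 6, d_10 = (190 - 6^2)/14 = 154/14 = 11, a_10 = floor((13 + 6)/11) = 1.
  m_11 = 11*1 - 6 = 5, d_11 = (190 - 5^2)/11 = 165/11 = 15, a_11 = floor((13 + 5)/15) = 1.
  m_12 = 15*1 - 5 = 10, d_12 = (190 - 10^2)/15 = 90/15 = 6, a_12 = floor((13 + 10)/6) = 3.
  m_13 = 6*3 - 10 = 8, d_13 = (190 - 8^2)/6 = 126/6 = 21, a_13 = floor((13 + 8)/21) = 1.
  m_14 = 21*1 - 8 = 13, d_14 = (190 - 13^2)/21 = 21/21 = 1, a_14 = floor((13 + 13)/1) = 26.
  m_15 = 1*26 - 13 = 13, d_15 = (190 - 13^2)/1 = 21/1 = 21: (m_15, d_15) = (m_1, d_1) = (13, 21), so from here the quotients repeat a_1, ..., a_14; the period length is 14.
So sqrt(190) = [13; (1, 3, 1, 1, 1, 2, 2, 2, 1, 1, 1, 3, 1, 26)] with period length k = 14.
k is even, so the fundamental solution of x^2 - 190y^2 = 1 is (p_{k-1}, q_{k-1}) = (p_13, q_13); compute convergents through index 13.
Convergents (p_i = a_i*p_{i-1} + p_{i-2}, q_i = a_i*q_{i-1} + q_{i-2} with p_{-2}=0, p_{-1}=1, q_{-2}=1, q_{-1}=0):
  i=0: a_0=13, p_0 = 13*1 + 0 = 13, q_0 = 13*0 + 1 = 1.
  i=1: a_1=1, p_1 = 1*13 + 1 = 14, q_1 = 1*1 + 0 = 1.
  i=2: a_2=3, p_2 = 3*14 + 13 = 55, q_2 = 3*1 + 1 = 4.
  i=3: a_3=1, p_3 = 1*55 + 14 = 69, q_3 = 1*4 + 1 = 5.
  i=4: a_4=1, p_4 = 1*69 + 55 = 124, q_4 = 1*5 + 4 = 9.
  i=5: a_5=1, p_5 = 1*124 + 69 = 193, q_5 = 1*9 + 5 = 14.
  i=6: a_6=2, p_6 = 2*193 + 124 = 510, q_6 = 2*14 + 9 = 37.
  i=7: a_7=2, p_7 = 2*510 + 193 = 1213, q_7 = 2*37 + 14 = 88.
  i=8: a_8=2, p_8 = 2*1213 + 510 = 2936, q_8 = 2*88 + 37 = 213.
  i=9: a_9=1, p_9 = 1*2936 + 1213 = 4149, q_9 = 1*213 + 88 = 301.
  i=10: a_10=1, p_10 = 1*4149 + 2936 = 7085, q_10 = 1*301 + 213 = 514.
  i=11: a_11=1, p_11 = 1*7085 + 4149 = 11234, q_11 = 1*514 + 301 = 815.
  i=12: a_12=3, p_12 = 3*11234 + 7085 = 40787, q_12 = 3*815 + 514 = 2959.
  i=13: a_13=1, p_13 = 1*40787 + 11234 = 52021, q_13 = 1*2959 + 815 = 3774.
Check: 52021^2 - 190*3774^2 = 2706184441 - 2706184440 = 1, so (x, y) = (52021, 3774) solves the equation, and by the theorem it is the least positive solution.

(x, y) = (52021, 3774)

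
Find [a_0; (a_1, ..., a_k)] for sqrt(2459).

[49; (1, 1, 2, 3, 49, 3, 2, 1, 1, 98)]

Write x_i = (sqrt(2459) + m_i)/d_i with (m_0, d_0) = (0, 1). a_0 = floor(sqrt(2459)) = 49, since 49^2 = 2401 <= 2459 < 2500 = 50^2.
Iterate m_{i+1} = d_i*a_i - m_i, d_{i+1} = (2459 - m_{i+1}^2)/d_i, a_{i+1} = floor((a_0 + m_{i+1})/d_{i+1}):
  m_1 = 1*49 - 0 = 49, d_1 = (2459 - 49^2)/1 = 58/1 = 58, a_1 = floor((49 + 49)/58) = 1.
  m_2 = 58*1 - 49 = 9, d_2 = (2459 - 9^2)/58 = 2378/58 = 41, a_2 = floor((49 + 9)/41) = 1.
  m_3 = 41*1 - 9 = 32, d_3 = (2459 - 32^2)/41 = 1435/41 = 35, a_3 = floor((49 + 32)/35) = 2.
  m_4 = 35*2 - 32 = 38, d_4 = (2459 - 38^2)/35 = 1015/35 = 29, a_4 = floor((49 + 38)/29) = 3.
  m_5 = 29*3 - 38 = 49, d_5 = (2459 - 49^2)/29 = 58/29 = 2, a_5 = floor((49 + 49)/2) = 49.
  m_6 = 2*49 - 49 = 49, d_6 = (2459 - 49^2)/2 = 58/2 = 29, a_6 = floor((49 + 49)/29) = 3.
  m_7 = 29*3 - 49 = 38, d_7 = (2459 - 38^2)/29 = 1015/29 = 35, a_7 = floor((49 + 38)/35) = 2.
  m_8 = 35*2 - 38 = 32, d_8 = (2459 - 32^2)/35 = 1435/35 = 41, a_8 = floor((49 + 32)/41) = 1.
  m_9 = 41*1 - 32 = 9, d_9 = (2459 - 9^2)/41 = 2378/41 = 58, a_9 = floor((49 + 9)/58) = 1.
  m_10 = 58*1 - 9 = 49, d_10 = (2459 - 49^2)/58 = 58/58 = 1, a_10 = floor((49 + 49)/1) = 98.
  m_11 = 1*98 - 49 = 49, d_11 = (2459 - 49^2)/1 = 58/1 = 58: (m_11, d_11) = (m_1, d_1) = (49, 58), so from here the quotients repeat a_1, ..., a_10; the period length is 10.
Hence the expansion of sqrt(2459) is a_0 = 49 followed by the repeating block 1, 1, 2, 3, 49, 3, 2, 1, 1, 98 (period 10).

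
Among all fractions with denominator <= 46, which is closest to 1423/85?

Expand x = 1423/85 as a continued fraction with the Euclidean algorithm:
  1423 = 16*85 + 63, so a_0 = 16.
  85 = 1*63 + 22, so a_1 = 1.
  63 = 2*22 + 19, so a_2 = 2.
  22 = 1*19 + 3, so a_3 = 1.
  19 = 6*3 + 1, so a_4 = 6.
  3 = 3*1 + 0, so a_5 = 3.
so x = [16; 1, 2, 1, 6, 3].
Convergents (p_i = a_i*p_{i-1} + p_{i-2}, q_i = a_i*q_{i-1} + q_{i-2} with p_{-2}=0, p_{-1}=1, q_{-2}=1, q_{-1}=0), until the denominator exceeds 46:
  i=0: a_0=16, p_0 = 16*1 + 0 = 16, q_0 = 16*0 + 1 = 1.
  i=1: a_1=1, p_1 = 1*16 + 1 = 17, q_1 = 1*1 + 0 = 1.
  i=2: a_2=2, p_2 = 2*17 + 16 = 50, q_2 = 2*1 + 1 = 3.
  i=3: a_3=1, p_3 = 1*50 + 17 = 67, q_3 = 1*3 + 1 = 4.
  i=4: a_4=6, p_4 = 6*67 + 50 = 452, q_4 = 6*4 + 3 = 27.
  i=5: a_5=3, p_5 = 3*452 + 67 = 1423, q_5 = 3*27 + 4 = 85.
q_5 = 85 > 46, so the last convergent with denominator <= 46 is p_4/q_4 = 452/27.
The closest fraction with denominator <= 46 is either p_4/q_4 or the intermediate fraction (k*p_4 + p_3)/(k*q_4 + q_3) with the largest k >= 1 whose denominator stays <= 46; these approach x as k grows, and every other convergent or intermediate fraction in range is farther away.
Largest k: floor((46 - q_3)/q_4) = floor((46 - 4)/27) = 1.
That gives (1*452 + 67)/(1*27 + 4) = 519/31.
Compare the errors: |x - 452/27| = |1423*27 - 452*85|/(85*27) = 1/2295, and |x - 519/31| = |1423*31 - 519*85|/(85*31) = 2/2635.
Cross-multiplying, 1*2635 = 2635 < 4590 = 2*2295, so 1/2295 is smaller: the convergent 452/27 is closer to x than 519/31.

452/27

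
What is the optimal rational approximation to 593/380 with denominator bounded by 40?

Expand x = 593/380 as a continued fraction with the Euclidean algorithm:
  593 = 1*380 + 213, so a_0 = 1.
  380 = 1*213 + 167, so a_1 = 1.
  213 = 1*167 + 46, so a_2 = 1.
  167 = 3*46 + 29, so a_3 = 3.
  46 = 1*29 + 17, so a_4 = 1.
  29 = 1*17 + 12, so a_5 = 1.
  17 = 1*12 + 5, so a_6 = 1.
  12 = 2*5 + 2, so a_7 = 2.
  5 = 2*2 + 1, so a_8 = 2.
  2 = 2*1 + 0, so a_9 = 2.
so x = [1; 1, 1, 3, 1, 1, 1, 2, 2, 2].
Convergents (p_i = a_i*p_{i-1} + p_{i-2}, q_i = a_i*q_{i-1} + q_{i-2} with p_{-2}=0, p_{-1}=1, q_{-2}=1, q_{-1}=0), until the denominator exceeds 40:
  i=0: a_0=1, p_0 = 1*1 + 0 = 1, q_0 = 1*0 + 1 = 1.
  i=1: a_1=1, p_1 = 1*1 + 1 = 2, q_1 = 1*1 + 0 = 1.
  i=2: a_2=1, p_2 = 1*2 + 1 = 3, q_2 = 1*1 + 1 = 2.
  i=3: a_3=3, p_3 = 3*3 + 2 = 11, q_3 = 3*2 + 1 = 7.
  i=4: a_4=1, p_4 = 1*11 + 3 = 14, q_4 = 1*7 + 2 = 9.
  i=5: a_5=1, p_5 = 1*14 + 11 = 25, q_5 = 1*9 + 7 = 16.
  i=6: a_6=1, p_6 = 1*25 + 14 = 39, q_6 = 1*16 + 9 = 25.
  i=7: a_7=2, p_7 = 2*39 + 25 = 103, q_7 = 2*25 + 16 = 66.
q_7 = 66 > 40, so the last convergent with denominator <= 40 is p_6/q_6 = 39/25.
The closest fraction with denominator <= 40 is either p_6/q_6 or the intermediate fraction (k*p_6 + p_5)/(k*q_6 + q_5) with the largest k >= 1 whose denominator stays <= 40; these approach x as k grows, and every other convergent or intermediate fraction in range is farther away.
Largest k: floor((40 - q_5)/q_6) = floor((40 - 16)/25) = 0.
Since k = 0, no intermediate fraction beyond p_6/q_6 has denominator <= 40, so the convergent 39/25 is the closest (its error is |593*25 - 39*380|/(380*25) = 5/9500).

39/25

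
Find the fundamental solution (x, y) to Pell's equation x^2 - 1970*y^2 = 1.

First expand sqrt(1970) as a continued fraction. With x_i = (sqrt(1970) + m_i)/d_i and (m_0, d_0) = (0, 1): a_0 = floor(sqrt(1970)) = 44, since 44^2 = 1936 <= 1970 < 2025 = 45^2.
Iterate m_{i+1} = d_i*a_i - m_i, d_{i+1} = (1970 - m_{i+1}^2)/d_i, a_{i+1} = floor((a_0 + m_{i+1})/d_{i+1}):
  m_1 = 1*44 - 0 = 44, d_1 = (1970 - 44^2)/1 = 34/1 = 34, a_1 = floor((44 + 44)/34) = 2.
  m_2 = 34*2 - 44 = 24, d_2 = (1970 - 24^2)/34 = 1394/34 = 41, a_2 = floor((44 + 24)/41) = 1.
  m_3 = 41*1 - 24 = 17, d_3 = (1970 - 17^2)/41 = 1681/41 = 41, a_3 = floor((44 + 17)/41) = 1.
  m_4 = 41*1 - 17 = 24, d_4 = (1970 - 24^2)/41 = 1394/41 = 34, a_4 = floor((44 + 24)/34) = 2.
  m_5 = 34*2 - 24 = 44, d_5 = (1970 - 44^2)/34 = 34/34 = 1, a_5 = floor((44 + 44)/1) = 88.
  m_6 = 1*88 - 44 = 44, d_6 = (1970 - 44^2)/1 = 34/1 = 34: (m_6, d_6) = (m_1, d_1) = (44, 34), so from here the quotients repeat a_1, ..., a_5; the period length is 5.
So sqrt(1970) = [44; (2, 1, 1, 2, 88)] with period length k = 5.
k is odd, so (p_{k-1}, q_{k-1}) only solves x^2 - 1970y^2 = -1 and the fundamental solution of x^2 - 1970y^2 = 1 is (p_{2k-1}, q_{2k-1}) = (p_9, q_9); compute convergents through index 9, running through the period twice.
Convergents (p_i = a_i*p_{i-1} + p_{i-2}, q_i = a_i*q_{i-1} + q_{i-2} with p_{-2}=0, p_{-1}=1, q_{-2}=1, q_{-1}=0):
  i=0: a_0=44, p_0 = 44*1 + 0 = 44, q_0 = 44*0 + 1 = 1.
  i=1: a_1=2, p_1 = 2*44 + 1 = 89, q_1 = 2*1 + 0 = 2.
  i=2: a_2=1, p_2 = 1*89 + 44 = 133, q_2 = 1*2 + 1 = 3.
  i=3: a_3=1, p_3 = 1*133 + 89 = 222, q_3 = 1*3 + 2 = 5.
  i=4: a_4=2, p_4 = 2*222 + 133 = 577, q_4 = 2*5 + 3 = 13.
  i=5: a_5=88, p_5 = 88*577 + 222 = 50998, q_5 = 88*13 + 5 = 1149.
  i=6: a_6=2, p_6 = 2*50998 + 577 = 102573, q_6 = 2*1149 + 13 = 2311.
  i=7: a_7=1, p_7 = 1*102573 + 50998 = 153571, q_7 = 1*2311 + 1149 = 3460.
  i=8: a_8=1, p_8 = 1*153571 + 102573 = 256144, q_8 = 1*3460 + 2311 = 5771.
  i=9: a_9=2, p_9 = 2*256144 + 153571 = 665859, q_9 = 2*5771 + 3460 = 15002.
Indeed p_4^2 - 1970*q_4^2 = 332929 - 332930 = -1, not +1.
Check: 665859^2 - 1970*15002^2 = 443368207881 - 443368207880 = 1, so (x, y) = (665859, 15002) solves the equation, and by the theorem it is the least positive solution.

(x, y) = (665859, 15002)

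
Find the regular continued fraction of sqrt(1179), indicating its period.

[34; (2, 1, 33, 1, 2, 68)]

Write x_i = (sqrt(1179) + m_i)/d_i with (m_0, d_0) = (0, 1). a_0 = floor(sqrt(1179)) = 34, since 34^2 = 1156 <= 1179 < 1225 = 35^2.
Iterate m_{i+1} = d_i*a_i - m_i, d_{i+1} = (1179 - m_{i+1}^2)/d_i, a_{i+1} = floor((a_0 + m_{i+1})/d_{i+1}):
  m_1 = 1*34 - 0 = 34, d_1 = (1179 - 34^2)/1 = 23/1 = 23, a_1 = floor((34 + 34)/23) = 2.
  m_2 = 23*2 - 34 = 12, d_2 = (1179 - 12^2)/23 = 1035/23 = 45, a_2 = floor((34 + 12)/45) = 1.
  m_3 = 45*1 - 12 = 33, d_3 = (1179 - 33^2)/45 = 90/45 = 2, a_3 = floor((34 + 33)/2) = 33.
  m_4 = 2*33 - 33 = 33, d_4 = (1179 - 33^2)/2 = 90/2 = 45, a_4 = floor((34 + 33)/45) = 1.
  m_5 = 45*1 - 33 = 12, d_5 = (1179 - 12^2)/45 = 1035/45 = 23, a_5 = floor((34 + 12)/23) = 2.
  m_6 = 23*2 - 12 = 34, d_6 = (1179 - 34^2)/23 = 23/23 = 1, a_6 = floor((34 + 34)/1) = 68.
  m_7 = 1*68 - 34 = 34, d_7 = (1179 - 34^2)/1 = 23/1 = 23: (m_7, d_7) = (m_1, d_1) = (34, 23), so from here the quotients repeat a_1, ..., a_6; the period length is 6.
Hence the expansion of sqrt(1179) is a_0 = 34 followed by the repeating block 2, 1, 33, 1, 2, 68 (period 6).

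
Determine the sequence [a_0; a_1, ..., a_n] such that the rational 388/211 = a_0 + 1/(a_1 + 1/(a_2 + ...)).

[1; 1, 5, 4, 1, 6]

Run the Euclidean algorithm on 388 and 211; the successive quotients are the partial quotients a_0, a_1, ... (each step inverts the fractional part left over by the previous one):
  388 = 1*211 + 177, so a_0 = 1.
  211 = 1*177 + 34, so a_1 = 1.
  177 = 5*34 + 7, so a_2 = 5.
  34 = 4*7 + 6, so a_3 = 4.
  7 = 1*6 + 1, so a_4 = 1.
  6 = 6*1 + 0, so a_5 = 6.
The remainder reaches 0 after 6 divisions, so the expansion has 6 partial quotients, read off in order.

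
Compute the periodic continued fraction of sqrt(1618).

Write x_i = (sqrt(1618) + m_i)/d_i with (m_0, d_0) = (0, 1). a_0 = floor(sqrt(1618)) = 40, since 40^2 = 1600 <= 1618 < 1681 = 41^2.
Iterate m_{i+1} = d_i*a_i - m_i, d_{i+1} = (1618 - m_{i+1}^2)/d_i, a_{i+1} = floor((a_0 + m_{i+1})/d_{i+1}):
  m_1 = 1*40 - 0 = 40, d_1 = (1618 - 40^2)/1 = 18/1 = 18, a_1 = floor((40 + 40)/18) = 4.
  m_2 = 18*4 - 40 = 32, d_2 = (1618 - 32^2)/18 = 594/18 = 33, a_2 = floor((40 + 32)/33) = 2.
  m_3 = 33*2 - 32 = 34, d_3 = (1618 - 34^2)/33 = 462/33 = 14, a_3 = floor((40 + 34)/14) = 5.
  m_4 = 14*5 - 34 = 36, d_4 = (1618 - 36^2)/14 = 322/14 = 23, a_4 = floor((40 + 36)/23) = 3.
  m_5 = 23*3 - 36 = 33, d_5 = (1618 - 33^2)/23 = 529/23 = 23, a_5 = floor((40 + 33)/23) = 3.
  m_6 = 23*3 - 33 = 36, d_6 = (1618 - 36^2)/23 = 322/23 = 14, a_6 = floor((40 + 36)/14) = 5.
  m_7 = 14*5 - 36 = 34, d_7 = (1618 - 34^2)/14 = 462/14 = 33, a_7 = floor((40 + 34)/33) = 2.
  m_8 = 33*2 - 34 = 32, d_8 = (1618 - 32^2)/33 = 594/33 = 18, a_8 = floor((40 + 32)/18) = 4.
  m_9 = 18*4 - 32 = 40, d_9 = (1618 - 40^2)/18 = 18/18 = 1, a_9 = floor((40 + 40)/1) = 80.
  m_10 = 1*80 - 40 = 40, d_10 = (1618 - 40^2)/1 = 18/1 = 18: (m_10, d_10) = (m_1, d_1) = (40, 18), so from here the quotients repeat a_1, ..., a_9; the period length is 9.
Hence the expansion of sqrt(1618) is a_0 = 40 followed by the repeating block 4, 2, 5, 3, 3, 5, 2, 4, 80 (period 9).

[40; (4, 2, 5, 3, 3, 5, 2, 4, 80)]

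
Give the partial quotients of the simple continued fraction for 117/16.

Run the Euclidean algorithm on 117 and 16; the successive quotients are the partial quotients a_0, a_1, ... (each step inverts the fractional part left over by the previous one):
  117 = 7*16 + 5, so a_0 = 7.
  16 = 3*5 + 1, so a_1 = 3.
  5 = 5*1 + 0, so a_2 = 5.
The remainder reaches 0 after 3 divisions, so the expansion has 3 partial quotients, read off in order.

[7; 3, 5]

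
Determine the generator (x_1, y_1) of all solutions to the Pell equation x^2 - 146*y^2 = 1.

(x, y) = (145, 12)

First expand sqrt(146) as a continued fraction. With x_i = (sqrt(146) + m_i)/d_i and (m_0, d_0) = (0, 1): a_0 = floor(sqrt(146)) = 12, since 12^2 = 144 <= 146 < 169 = 13^2.
Iterate m_{i+1} = d_i*a_i - m_i, d_{i+1} = (146 - m_{i+1}^2)/d_i, a_{i+1} = floor((a_0 + m_{i+1})/d_{i+1}):
  m_1 = 1*12 - 0 = 12, d_1 = (146 - 12^2)/1 = 2/1 = 2, a_1 = floor((12 + 12)/2) = 12.
  m_2 = 2*12 - 12 = 12, d_2 = (146 - 12^2)/2 = 2/2 = 1, a_2 = floor((12 + 12)/1) = 24.
  m_3 = 1*24 - 12 = 12, d_3 = (146 - 12^2)/1 = 2/1 = 2: (m_3, d_3) = (m_1, d_1) = (12, 2), so from here the quotients repeat a_1, a_2; the period length is 2.
So sqrt(146) = [12; (12, 24)] with period length k = 2.
k is even, so the fundamental solution of x^2 - 146y^2 = 1 is (p_{k-1}, q_{k-1}) = (p_1, q_1); compute convergents through index 1.
Convergents (p_i = a_i*p_{i-1} + p_{i-2}, q_i = a_i*q_{i-1} + q_{i-2} with p_{-2}=0, p_{-1}=1, q_{-2}=1, q_{-1}=0):
  i=0: a_0=12, p_0 = 12*1 + 0 = 12, q_0 = 12*0 + 1 = 1.
  i=1: a_1=12, p_1 = 12*12 + 1 = 145, q_1 = 12*1 + 0 = 12.
Check: 145^2 - 146*12^2 = 21025 - 21024 = 1, so (x, y) = (145, 12) solves the equation, and by the theorem it is the least positive solution.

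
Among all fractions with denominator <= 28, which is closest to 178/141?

Expand x = 178/141 as a continued fraction with the Euclidean algorithm:
  178 = 1*141 + 37, so a_0 = 1.
  141 = 3*37 + 30, so a_1 = 3.
  37 = 1*30 + 7, so a_2 = 1.
  30 = 4*7 + 2, so a_3 = 4.
  7 = 3*2 + 1, so a_4 = 3.
  2 = 2*1 + 0, so a_5 = 2.
so x = [1; 3, 1, 4, 3, 2].
Convergents (p_i = a_i*p_{i-1} + p_{i-2}, q_i = a_i*q_{i-1} + q_{i-2} with p_{-2}=0, p_{-1}=1, q_{-2}=1, q_{-1}=0), until the denominator exceeds 28:
  i=0: a_0=1, p_0 = 1*1 + 0 = 1, q_0 = 1*0 + 1 = 1.
  i=1: a_1=3, p_1 = 3*1 + 1 = 4, q_1 = 3*1 + 0 = 3.
  i=2: a_2=1, p_2 = 1*4 + 1 = 5, q_2 = 1*3 + 1 = 4.
  i=3: a_3=4, p_3 = 4*5 + 4 = 24, q_3 = 4*4 + 3 = 19.
  i=4: a_4=3, p_4 = 3*24 + 5 = 77, q_4 = 3*19 + 4 = 61.
q_4 = 61 > 28, so the last convergent with denominator <= 28 is p_3/q_3 = 24/19.
The closest fraction with denominator <= 28 is either p_3/q_3 or the intermediate fraction (k*p_3 + p_2)/(k*q_3 + q_2) with the largest k >= 1 whose denominator stays <= 28; these approach x as k grows, and every other convergent or intermediate fraction in range is farther away.
Largest k: floor((28 - q_2)/q_3) = floor((28 - 4)/19) = 1.
That gives (1*24 + 5)/(1*19 + 4) = 29/23.
Compare the errors: |x - 24/19| = |178*19 - 24*141|/(141*19) = 2/2679, and |x - 29/23| = |178*23 - 29*141|/(141*23) = 5/3243.
Cross-multiplying, 2*3243 = 6486 < 13395 = 5*2679, so 2/2679 is smaller: the convergent 24/19 is closer to x than 29/23.

24/19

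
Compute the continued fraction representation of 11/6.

[1; 1, 5]

Run the Euclidean algorithm on 11 and 6; the successive quotients are the partial quotients a_0, a_1, ... (each step inverts the fractional part left over by the previous one):
  11 = 1*6 + 5, so a_0 = 1.
  6 = 1*5 + 1, so a_1 = 1.
  5 = 5*1 + 0, so a_2 = 5.
The remainder reaches 0 after 3 divisions, so the expansion has 3 partial quotients, read off in order.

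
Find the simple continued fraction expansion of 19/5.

Run the Euclidean algorithm on 19 and 5; the successive quotients are the partial quotients a_0, a_1, ... (each step inverts the fractional part left over by the previous one):
  19 = 3*5 + 4, so a_0 = 3.
  5 = 1*4 + 1, so a_1 = 1.
  4 = 4*1 + 0, so a_2 = 4.
The remainder reaches 0 after 3 divisions, so the expansion has 3 partial quotients, read off in order.

[3; 1, 4]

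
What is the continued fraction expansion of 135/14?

Run the Euclidean algorithm on 135 and 14; the successive quotients are the partial quotients a_0, a_1, ... (each step inverts the fractional part left over by the previous one):
  135 = 9*14 + 9, so a_0 = 9.
  14 = 1*9 + 5, so a_1 = 1.
  9 = 1*5 + 4, so a_2 = 1.
  5 = 1*4 + 1, so a_3 = 1.
  4 = 4*1 + 0, so a_4 = 4.
The remainder reaches 0 after 5 divisions, so the expansion has 5 partial quotients, read off in order.

[9; 1, 1, 1, 4]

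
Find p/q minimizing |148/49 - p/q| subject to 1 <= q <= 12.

3/1

Expand x = 148/49 as a continued fraction with the Euclidean algorithm:
  148 = 3*49 + 1, so a_0 = 3.
  49 = 49*1 + 0, so a_1 = 49.
so x = [3; 49].
Convergents (p_i = a_i*p_{i-1} + p_{i-2}, q_i = a_i*q_{i-1} + q_{i-2} with p_{-2}=0, p_{-1}=1, q_{-2}=1, q_{-1}=0), until the denominator exceeds 12:
  i=0: a_0=3, p_0 = 3*1 + 0 = 3, q_0 = 3*0 + 1 = 1.
  i=1: a_1=49, p_1 = 49*3 + 1 = 148, q_1 = 49*1 + 0 = 49.
q_1 = 49 > 12, so the last convergent with denominator <= 12 is p_0/q_0 = 3/1.
The closest fraction with denominator <= 12 is either p_0/q_0 or the intermediate fraction (k*p_0 + p_{-1})/(k*q_0 + q_{-1}) with the largest k >= 1 whose denominator stays <= 12; these approach x as k grows, and every other convergent or intermediate fraction in range is farther away.
Largest k: floor((12 - q_{-1})/q_0) = floor((12 - 0)/1) = 12 (using the seeds p_{-1} = 1, q_{-1} = 0).
That gives (12*3 + 1)/(12*1 + 0) = 37/12.
Compare the errors: |x - 3/1| = |148*1 - 3*49|/(49*1) = 1/49, and |x - 37/12| = |148*12 - 37*49|/(49*12) = 37/588.
Cross-multiplying, 1*588 = 588 < 1813 = 37*49, so 1/49 is smaller: the convergent 3/1 is closer to x than 37/12.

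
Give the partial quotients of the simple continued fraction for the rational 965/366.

Run the Euclidean algorithm on 965 and 366; the successive quotients are the partial quotients a_0, a_1, ... (each step inverts the fractional part left over by the previous one):
  965 = 2*366 + 233, so a_0 = 2.
  366 = 1*233 + 133, so a_1 = 1.
  233 = 1*133 + 100, so a_2 = 1.
  133 = 1*100 + 33, so a_3 = 1.
  100 = 3*33 + 1, so a_4 = 3.
  33 = 33*1 + 0, so a_5 = 33.
The remainder reaches 0 after 6 divisions, so the expansion has 6 partial quotients, read off in order.

[2; 1, 1, 1, 3, 33]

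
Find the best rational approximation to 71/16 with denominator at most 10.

40/9

Expand x = 71/16 as a continued fraction with the Euclidean algorithm:
  71 = 4*16 + 7, so a_0 = 4.
  16 = 2*7 + 2, so a_1 = 2.
  7 = 3*2 + 1, so a_2 = 3.
  2 = 2*1 + 0, so a_3 = 2.
so x = [4; 2, 3, 2].
Convergents (p_i = a_i*p_{i-1} + p_{i-2}, q_i = a_i*q_{i-1} + q_{i-2} with p_{-2}=0, p_{-1}=1, q_{-2}=1, q_{-1}=0), until the denominator exceeds 10:
  i=0: a_0=4, p_0 = 4*1 + 0 = 4, q_0 = 4*0 + 1 = 1.
  i=1: a_1=2, p_1 = 2*4 + 1 = 9, q_1 = 2*1 + 0 = 2.
  i=2: a_2=3, p_2 = 3*9 + 4 = 31, q_2 = 3*2 + 1 = 7.
  i=3: a_3=2, p_3 = 2*31 + 9 = 71, q_3 = 2*7 + 2 = 16.
q_3 = 16 > 10, so the last convergent with denominator <= 10 is p_2/q_2 = 31/7.
The closest fraction with denominator <= 10 is either p_2/q_2 or the intermediate fraction (k*p_2 + p_1)/(k*q_2 + q_1) with the largest k >= 1 whose denominator stays <= 10; these approach x as k grows, and every other convergent or intermediate fraction in range is farther away.
Largest k: floor((10 - q_1)/q_2) = floor((10 - 2)/7) = 1.
That gives (1*31 + 9)/(1*7 + 2) = 40/9.
Compare the errors: |x - 31/7| = |71*7 - 31*16|/(16*7) = 1/112, and |x - 40/9| = |71*9 - 40*16|/(16*9) = 1/144.
Cross-multiplying, 1*112 = 112 < 144 = 1*144, so 1/144 is smaller: the intermediate fraction 40/9 is closer to x than 31/7.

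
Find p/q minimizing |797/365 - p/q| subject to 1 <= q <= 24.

24/11

Expand x = 797/365 as a continued fraction with the Euclidean algorithm:
  797 = 2*365 + 67, so a_0 = 2.
  365 = 5*67 + 30, so a_1 = 5.
  67 = 2*30 + 7, so a_2 = 2.
  30 = 4*7 + 2, so a_3 = 4.
  7 = 3*2 + 1, so a_4 = 3.
  2 = 2*1 + 0, so a_5 = 2.
so x = [2; 5, 2, 4, 3, 2].
Convergents (p_i = a_i*p_{i-1} + p_{i-2}, q_i = a_i*q_{i-1} + q_{i-2} with p_{-2}=0, p_{-1}=1, q_{-2}=1, q_{-1}=0), until the denominator exceeds 24:
  i=0: a_0=2, p_0 = 2*1 + 0 = 2, q_0 = 2*0 + 1 = 1.
  i=1: a_1=5, p_1 = 5*2 + 1 = 11, q_1 = 5*1 + 0 = 5.
  i=2: a_2=2, p_2 = 2*11 + 2 = 24, q_2 = 2*5 + 1 = 11.
  i=3: a_3=4, p_3 = 4*24 + 11 = 107, q_3 = 4*11 + 5 = 49.
q_3 = 49 > 24, so the last convergent with denominator <= 24 is p_2/q_2 = 24/11.
The closest fraction with denominator <= 24 is either p_2/q_2 or the intermediate fraction (k*p_2 + p_1)/(k*q_2 + q_1) with the largest k >= 1 whose denominator stays <= 24; these approach x as k grows, and every other convergent or intermediate fraction in range is farther away.
Largest k: floor((24 - q_1)/q_2) = floor((24 - 5)/11) = 1.
That gives (1*24 + 11)/(1*11 + 5) = 35/16.
Compare the errors: |x - 24/11| = |797*11 - 24*365|/(365*11) = 7/4015, and |x - 35/16| = |797*16 - 35*365|/(365*16) = 23/5840.
Cross-multiplying, 7*5840 = 40880 < 92345 = 23*4015, so 7/4015 is smaller: the convergent 24/11 is closer to x than 35/16.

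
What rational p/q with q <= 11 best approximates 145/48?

3/1

Expand x = 145/48 as a continued fraction with the Euclidean algorithm:
  145 = 3*48 + 1, so a_0 = 3.
  48 = 48*1 + 0, so a_1 = 48.
so x = [3; 48].
Convergents (p_i = a_i*p_{i-1} + p_{i-2}, q_i = a_i*q_{i-1} + q_{i-2} with p_{-2}=0, p_{-1}=1, q_{-2}=1, q_{-1}=0), until the denominator exceeds 11:
  i=0: a_0=3, p_0 = 3*1 + 0 = 3, q_0 = 3*0 + 1 = 1.
  i=1: a_1=48, p_1 = 48*3 + 1 = 145, q_1 = 48*1 + 0 = 48.
q_1 = 48 > 11, so the last convergent with denominator <= 11 is p_0/q_0 = 3/1.
The closest fraction with denominator <= 11 is either p_0/q_0 or the intermediate fraction (k*p_0 + p_{-1})/(k*q_0 + q_{-1}) with the largest k >= 1 whose denominator stays <= 11; these approach x as k grows, and every other convergent or intermediate fraction in range is farther away.
Largest k: floor((11 - q_{-1})/q_0) = floor((11 - 0)/1) = 11 (using the seeds p_{-1} = 1, q_{-1} = 0).
That gives (11*3 + 1)/(11*1 + 0) = 34/11.
Compare the errors: |x - 3/1| = |145*1 - 3*48|/(48*1) = 1/48, and |x - 34/11| = |145*11 - 34*48|/(48*11) = 37/528.
Cross-multiplying, 1*528 = 528 < 1776 = 37*48, so 1/48 is smaller: the convergent 3/1 is closer to x than 34/11.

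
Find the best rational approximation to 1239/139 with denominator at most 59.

517/58

Expand x = 1239/139 as a continued fraction with the Euclidean algorithm:
  1239 = 8*139 + 127, so a_0 = 8.
  139 = 1*127 + 12, so a_1 = 1.
  127 = 10*12 + 7, so a_2 = 10.
  12 = 1*7 + 5, so a_3 = 1.
  7 = 1*5 + 2, so a_4 = 1.
  5 = 2*2 + 1, so a_5 = 2.
  2 = 2*1 + 0, so a_6 = 2.
so x = [8; 1, 10, 1, 1, 2, 2].
Convergents (p_i = a_i*p_{i-1} + p_{i-2}, q_i = a_i*q_{i-1} + q_{i-2} with p_{-2}=0, p_{-1}=1, q_{-2}=1, q_{-1}=0), until the denominator exceeds 59:
  i=0: a_0=8, p_0 = 8*1 + 0 = 8, q_0 = 8*0 + 1 = 1.
  i=1: a_1=1, p_1 = 1*8 + 1 = 9, q_1 = 1*1 + 0 = 1.
  i=2: a_2=10, p_2 = 10*9 + 8 = 98, q_2 = 10*1 + 1 = 11.
  i=3: a_3=1, p_3 = 1*98 + 9 = 107, q_3 = 1*11 + 1 = 12.
  i=4: a_4=1, p_4 = 1*107 + 98 = 205, q_4 = 1*12 + 11 = 23.
  i=5: a_5=2, p_5 = 2*205 + 107 = 517, q_5 = 2*23 + 12 = 58.
  i=6: a_6=2, p_6 = 2*517 + 205 = 1239, q_6 = 2*58 + 23 = 139.
q_6 = 139 > 59, so the last convergent with denominator <= 59 is p_5/q_5 = 517/58.
The closest fraction with denominator <= 59 is either p_5/q_5 or the intermediate fraction (k*p_5 + p_4)/(k*q_5 + q_4) with the largest k >= 1 whose denominator stays <= 59; these approach x as k grows, and every other convergent or intermediate fraction in range is farther away.
Largest k: floor((59 - q_4)/q_5) = floor((59 - 23)/58) = 0.
Since k = 0, no intermediate fraction beyond p_5/q_5 has denominator <= 59, so the convergent 517/58 is the closest (its error is |1239*58 - 517*139|/(139*58) = 1/8062).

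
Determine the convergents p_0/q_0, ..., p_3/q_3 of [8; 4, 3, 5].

8/1, 33/4, 107/13, 568/69

Using the convergent recurrence p_i = a_i*p_{i-1} + p_{i-2}, q_i = a_i*q_{i-1} + q_{i-2} with p_{-2}=0, p_{-1}=1, q_{-2}=1, q_{-1}=0:
  i=0: a_0=8, p_0 = 8*1 + 0 = 8, q_0 = 8*0 + 1 = 1.
  i=1: a_1=4, p_1 = 4*8 + 1 = 33, q_1 = 4*1 + 0 = 4.
  i=2: a_2=3, p_2 = 3*33 + 8 = 107, q_2 = 3*4 + 1 = 13.
  i=3: a_3=5, p_3 = 5*107 + 33 = 568, q_3 = 5*13 + 4 = 69.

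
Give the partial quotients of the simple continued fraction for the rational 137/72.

Run the Euclidean algorithm on 137 and 72; the successive quotients are the partial quotients a_0, a_1, ... (each step inverts the fractional part left over by the previous one):
  137 = 1*72 + 65, so a_0 = 1.
  72 = 1*65 + 7, so a_1 = 1.
  65 = 9*7 + 2, so a_2 = 9.
  7 = 3*2 + 1, so a_3 = 3.
  2 = 2*1 + 0, so a_4 = 2.
The remainder reaches 0 after 5 divisions, so the expansion has 5 partial quotients, read off in order.

[1; 1, 9, 3, 2]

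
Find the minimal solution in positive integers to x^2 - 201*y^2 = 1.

First expand sqrt(201) as a continued fraction. With x_i = (sqrt(201) + m_i)/d_i and (m_0, d_0) = (0, 1): a_0 = floor(sqrt(201)) = 14, since 14^2 = 196 <= 201 < 225 = 15^2.
Iterate m_{i+1} = d_i*a_i - m_i, d_{i+1} = (201 - m_{i+1}^2)/d_i, a_{i+1} = floor((a_0 + m_{i+1})/d_{i+1}):
  m_1 = 1*14 - 0 = 14, d_1 = (201 - 14^2)/1 = 5/1 = 5, a_1 = floor((14 + 14)/5) = 5.
  m_2 = 5*5 - 14 = 11, d_2 = (201 - 11^2)/5 = 80/5 = 16, a_2 = floor((14 + 11)/16) = 1.
  m_3 = 16*1 - 11 = 5, d_3 = (201 - 5^2)/16 = 176/16 = 11, a_3 = floor((14 + 5)/11) = 1.
  m_4 = 11*1 - 5 = 6, d_4 = (201 - 6^2)/11 = 165/11 = 15, a_4 = floor((14 + 6)/15) = 1.
  m_5 = 15*1 - 6 = 9, d_5 = (201 - 9^2)/15 = 120/15 = 8, a_5 = floor((14 + 9)/8) = 2.
  m_6 = 8*2 - 9 = 7, d_6 = (201 - 7^2)/8 = 152/8 = 19, a_6 = floor((14 + 7)/19) = 1.
  m_7 = 19*1 - 7 = 12, d_7 = (201 - 12^2)/19 = 57/19 = 3, a_7 = floor((14 + 12)/3) = 8.
  m_8 = 3*8 - 12 = 12, d_8 = (201 - 12^2)/3 = 57/3 = 19, a_8 = floor((14 + 12)/19) = 1.
  m_9 = 19*1 - 12 = 7, d_9 = (201 - 7^2)/19 = 152/19 = 8, a_9 = floor((14 + 7)/8) = 2.
  m_10 = 8*2 - 7 = 9, d_10 = (201 - 9^2)/8 = 120/8 = 15, a_10 = floor((14 + 9)/15) = 1.
  m_11 = 15*1 - 9 = 6, d_11 = (201 - 6^2)/15 = 165/15 = 11, a_11 = floor((14 + 6)/11) = 1.
  m_12 = 11*1 - 6 = 5, d_12 = (201 - 5^2)/11 = 176/11 = 16, a_12 = floor((14 + 5)/16) = 1.
  m_13 = 16*1 - 5 = 11, d_13 = (201 - 11^2)/16 = 80/16 = 5, a_13 = floor((14 + 11)/5) = 5.
  m_14 = 5*5 - 11 = 14, d_14 = (201 - 14^2)/5 = 5/5 = 1, a_14 = floor((14 + 14)/1) = 28.
  m_15 = 1*28 - 14 = 14, d_15 = (201 - 14^2)/1 = 5/1 = 5: (m_15, d_15) = (m_1, d_1) = (14, 5), so from here the quotients repeat a_1, ..., a_14; the period length is 14.
So sqrt(201) = [14; (5, 1, 1, 1, 2, 1, 8, 1, 2, 1, 1, 1, 5, 28)] with period length k = 14.
k is even, so the fundamental solution of x^2 - 201y^2 = 1 is (p_{k-1}, q_{k-1}) = (p_13, q_13); compute convergents through index 13.
Convergents (p_i = a_i*p_{i-1} + p_{i-2}, q_i = a_i*q_{i-1} + q_{i-2} with p_{-2}=0, p_{-1}=1, q_{-2}=1, q_{-1}=0):
  i=0: a_0=14, p_0 = 14*1 + 0 = 14, q_0 = 14*0 + 1 = 1.
  i=1: a_1=5, p_1 = 5*14 + 1 = 71, q_1 = 5*1 + 0 = 5.
  i=2: a_2=1, p_2 = 1*71 + 14 = 85, q_2 = 1*5 + 1 = 6.
  i=3: a_3=1, p_3 = 1*85 + 71 = 156, q_3 = 1*6 + 5 = 11.
  i=4: a_4=1, p_4 = 1*156 + 85 = 241, q_4 = 1*11 + 6 = 17.
  i=5: a_5=2, p_5 = 2*241 + 156 = 638, q_5 = 2*17 + 11 = 45.
  i=6: a_6=1, p_6 = 1*638 + 241 = 879, q_6 = 1*45 + 17 = 62.
  i=7: a_7=8, p_7 = 8*879 + 638 = 7670, q_7 = 8*62 + 45 = 541.
  i=8: a_8=1, p_8 = 1*7670 + 879 = 8549, q_8 = 1*541 + 62 = 603.
  i=9: a_9=2, p_9 = 2*8549 + 7670 = 24768, q_9 = 2*603 + 541 = 1747.
  i=10: a_10=1, p_10 = 1*24768 + 8549 = 33317, q_10 = 1*1747 + 603 = 2350.
  i=11: a_11=1, p_11 = 1*33317 + 24768 = 58085, q_11 = 1*2350 + 1747 = 4097.
  i=12: a_12=1, p_12 = 1*58085 + 33317 = 91402, q_12 = 1*4097 + 2350 = 6447.
  i=13: a_13=5, p_13 = 5*91402 + 58085 = 515095, q_13 = 5*6447 + 4097 = 36332.
Check: 515095^2 - 201*36332^2 = 265322859025 - 265322859024 = 1, so (x, y) = (515095, 36332) solves the equation, and by the theorem it is the least positive solution.

(x, y) = (515095, 36332)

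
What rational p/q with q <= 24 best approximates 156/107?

Expand x = 156/107 as a continued fraction with the Euclidean algorithm:
  156 = 1*107 + 49, so a_0 = 1.
  107 = 2*49 + 9, so a_1 = 2.
  49 = 5*9 + 4, so a_2 = 5.
  9 = 2*4 + 1, so a_3 = 2.
  4 = 4*1 + 0, so a_4 = 4.
so x = [1; 2, 5, 2, 4].
Convergents (p_i = a_i*p_{i-1} + p_{i-2}, q_i = a_i*q_{i-1} + q_{i-2} with p_{-2}=0, p_{-1}=1, q_{-2}=1, q_{-1}=0), until the denominator exceeds 24:
  i=0: a_0=1, p_0 = 1*1 + 0 = 1, q_0 = 1*0 + 1 = 1.
  i=1: a_1=2, p_1 = 2*1 + 1 = 3, q_1 = 2*1 + 0 = 2.
  i=2: a_2=5, p_2 = 5*3 + 1 = 16, q_2 = 5*2 + 1 = 11.
  i=3: a_3=2, p_3 = 2*16 + 3 = 35, q_3 = 2*11 + 2 = 24.
  i=4: a_4=4, p_4 = 4*35 + 16 = 156, q_4 = 4*24 + 11 = 107.
q_4 = 107 > 24, so the last convergent with denominator <= 24 is p_3/q_3 = 35/24.
The closest fraction with denominator <= 24 is either p_3/q_3 or the intermediate fraction (k*p_3 + p_2)/(k*q_3 + q_2) with the largest k >= 1 whose denominator stays <= 24; these approach x as k grows, and every other convergent or intermediate fraction in range is farther away.
Largest k: floor((24 - q_2)/q_3) = floor((24 - 11)/24) = 0.
Since k = 0, no intermediate fraction beyond p_3/q_3 has denominator <= 24, so the convergent 35/24 is the closest (its error is |156*24 - 35*107|/(107*24) = 1/2568).

35/24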